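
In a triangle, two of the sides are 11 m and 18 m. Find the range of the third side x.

By the triangle inequality, x must be less than 11 + 18 = 29 and greater than |11 − 18| = 7.

7 < x < 29 (m)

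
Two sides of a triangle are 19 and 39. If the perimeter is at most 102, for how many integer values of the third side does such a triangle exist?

Triangle inequality: 20 < x < 58. Perimeter ≤ 102 gives x ≤ 102 − 19 − 39 = 44.
So 20 < x ≤ 44; integers 21 through 44: 24 values.

24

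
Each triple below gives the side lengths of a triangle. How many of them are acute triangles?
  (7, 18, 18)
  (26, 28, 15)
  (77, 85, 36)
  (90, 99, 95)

(7,18,18): 7²+18² = 373 > 324 = 18² → acute
(26,28,15): 15²+26² = 901 > 784 = 28² → acute
(77,85,36): 36²+77² = 7225 = 85² → right
(90,99,95): 90²+95² = 17125 > 9801 = 99² → acute
3 of the 4 are acute.

3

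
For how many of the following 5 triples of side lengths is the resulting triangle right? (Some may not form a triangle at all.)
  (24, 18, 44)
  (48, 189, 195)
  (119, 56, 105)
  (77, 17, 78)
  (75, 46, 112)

2

(24,18,44): 18+24 ≤ 44, not a triangle
(48,189,195): 48²+189² = 38025 = 195² → right
(119,56,105): 56²+105² = 14161 = 119² → right
(77,17,78): 17²+77² = 6218 > 6084 = 78² → acute
(75,46,112): 46²+75² = 7741 < 12544 = 112² → obtuse
2 of the 5 are right.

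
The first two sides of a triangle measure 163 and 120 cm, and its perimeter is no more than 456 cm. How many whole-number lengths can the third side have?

Triangle inequality: 43 < x < 283. Perimeter ≤ 456 gives x ≤ 456 − 163 − 120 = 173.
So 43 < x ≤ 173; integers 44 through 173: 130 values.

130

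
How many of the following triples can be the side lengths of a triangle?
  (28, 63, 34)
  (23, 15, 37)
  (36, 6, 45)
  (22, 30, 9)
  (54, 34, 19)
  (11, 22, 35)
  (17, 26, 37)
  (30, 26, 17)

4

(28,34,63): 28+34 ≤ 63 → not valid
(15,23,37): 15+23 > 37 → valid
(6,36,45): 6+36 ≤ 45 → not valid
(9,22,30): 9+22 > 30 → valid
(19,34,54): 19+34 ≤ 54 → not valid
(11,22,35): 11+22 ≤ 35 → not valid
(17,26,37): 17+26 > 37 → valid
(17,26,30): 17+26 > 30 → valid
4 of the 8 triples form a triangle.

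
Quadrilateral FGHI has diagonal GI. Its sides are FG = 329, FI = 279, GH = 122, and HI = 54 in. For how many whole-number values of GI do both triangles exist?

From triangle FGI: 50 < GI < 608.
From triangle HGI: 68 < GI < 176.
Intersection: 68 < GI < 176, so integers 69 through 175: 107 values.

107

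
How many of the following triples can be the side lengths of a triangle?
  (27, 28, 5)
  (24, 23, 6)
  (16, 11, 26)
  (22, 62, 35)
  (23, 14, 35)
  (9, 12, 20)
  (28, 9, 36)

(5,27,28): 5+27 > 28 → valid
(6,23,24): 6+23 > 24 → valid
(11,16,26): 11+16 > 26 → valid
(22,35,62): 22+35 ≤ 62 → not valid
(14,23,35): 14+23 > 35 → valid
(9,12,20): 9+12 > 20 → valid
(9,28,36): 9+28 > 36 → valid
6 of the 7 triples form a triangle.

6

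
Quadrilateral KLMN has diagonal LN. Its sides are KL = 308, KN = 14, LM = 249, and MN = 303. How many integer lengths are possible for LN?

From triangle KLN: 294 < LN < 322.
From triangle MLN: 54 < LN < 552.
Intersection: 294 < LN < 322, so integers 295 through 321: 27 values.

27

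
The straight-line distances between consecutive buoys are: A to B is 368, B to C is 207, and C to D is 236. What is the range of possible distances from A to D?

0 ≤ AD ≤ 811

The maximum is all hops collinear in one direction: 368 + 207 + 236 = 811.
The longest hop is 368; the others sum to 443. Since 368 ≤ 443, the path can fold back on itself completely, so the minimum distance is 0.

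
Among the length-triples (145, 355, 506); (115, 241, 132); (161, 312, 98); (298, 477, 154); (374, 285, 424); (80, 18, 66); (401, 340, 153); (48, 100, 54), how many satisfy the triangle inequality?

5

(145,355,506): 145+355 ≤ 506 → not valid
(115,132,241): 115+132 > 241 → valid
(98,161,312): 98+161 ≤ 312 → not valid
(154,298,477): 154+298 ≤ 477 → not valid
(285,374,424): 285+374 > 424 → valid
(18,66,80): 18+66 > 80 → valid
(153,340,401): 153+340 > 401 → valid
(48,54,100): 48+54 > 100 → valid
5 of the 8 triples form a triangle.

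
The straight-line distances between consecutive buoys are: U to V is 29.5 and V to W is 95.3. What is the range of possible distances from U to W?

65.8 ≤ UW ≤ 124.8

By the triangle inequality, |29.5 − 95.3| ≤ UW ≤ 29.5 + 95.3.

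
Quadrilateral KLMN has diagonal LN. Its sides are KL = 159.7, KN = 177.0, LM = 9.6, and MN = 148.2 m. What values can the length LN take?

138.6 < LN < 157.8

From triangle KLN: |159.7 − 177.0| < LN < 159.7 + 177.0, i.e. 17.3 < LN < 336.7.
From triangle MLN: 138.6 < LN < 157.8.
Both must hold, so LN lies in the intersection.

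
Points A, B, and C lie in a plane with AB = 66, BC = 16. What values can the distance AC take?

By the triangle inequality, |66 − 16| ≤ AC ≤ 66 + 16.

50 ≤ AC ≤ 82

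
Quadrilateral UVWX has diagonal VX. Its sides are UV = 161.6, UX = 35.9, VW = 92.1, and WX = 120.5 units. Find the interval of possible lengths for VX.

125.7 < VX < 197.5

From triangle UVX: |161.6 − 35.9| < VX < 161.6 + 35.9, i.e. 125.7 < VX < 197.5.
From triangle WVX: 28.4 < VX < 212.6.
Both must hold, so VX lies in the intersection.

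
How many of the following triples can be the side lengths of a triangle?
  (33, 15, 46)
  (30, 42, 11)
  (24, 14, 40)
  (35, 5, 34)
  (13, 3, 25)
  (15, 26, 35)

3

(15,33,46): 15+33 > 46 → valid
(11,30,42): 11+30 ≤ 42 → not valid
(14,24,40): 14+24 ≤ 40 → not valid
(5,34,35): 5+34 > 35 → valid
(3,13,25): 3+13 ≤ 25 → not valid
(15,26,35): 15+26 > 35 → valid
3 of the 6 triples form a triangle.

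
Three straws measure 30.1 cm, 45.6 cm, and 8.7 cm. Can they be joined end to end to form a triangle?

No

The longest side is 45.6, but the other two sum to only 38.8.
38.8 < 45.6, so the triangle inequality fails.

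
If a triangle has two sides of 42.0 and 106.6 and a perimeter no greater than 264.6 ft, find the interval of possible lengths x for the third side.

64.6 < x ≤ 116.0

Triangle inequality alone gives 64.6 < x < 148.6.
The perimeter condition gives x ≤ 264.6 − 42.0 − 106.6 = 116.0.
Intersecting the two: 64.6 < x ≤ 116.0.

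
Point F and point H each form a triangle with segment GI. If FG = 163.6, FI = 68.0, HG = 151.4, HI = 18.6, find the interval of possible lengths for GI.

132.8 < GI < 170.0

From triangle FGI: |163.6 − 68.0| < GI < 163.6 + 68.0, i.e. 95.6 < GI < 231.6.
From triangle HGI: 132.8 < GI < 170.0.
Both must hold, so GI lies in the intersection.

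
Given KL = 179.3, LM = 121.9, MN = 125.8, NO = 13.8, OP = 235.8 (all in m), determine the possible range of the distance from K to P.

0 ≤ KP ≤ 676.6 m

The maximum is all hops collinear in one direction: 179.3 + 121.9 + 125.8 + 13.8 + 235.8 = 676.6.
The longest hop is 235.8; the others sum to 440.8. Since 235.8 ≤ 440.8, the path can fold back on itself completely, so the minimum distance is 0.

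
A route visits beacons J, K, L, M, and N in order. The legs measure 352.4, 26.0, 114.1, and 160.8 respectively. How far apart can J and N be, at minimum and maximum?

The maximum is all hops collinear in one direction: 352.4 + 26.0 + 114.1 + 160.8 = 653.3.
The longest hop is 352.4; the others sum to 300.9. Folding the others back against it leaves at least 352.4 − 300.9 = 51.5.

51.5 ≤ JN ≤ 653.3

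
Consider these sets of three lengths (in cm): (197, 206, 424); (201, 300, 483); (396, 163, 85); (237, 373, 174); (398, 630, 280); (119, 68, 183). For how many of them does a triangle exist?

4

(197,206,424): 197+206 ≤ 424 → not valid
(201,300,483): 201+300 > 483 → valid
(85,163,396): 85+163 ≤ 396 → not valid
(174,237,373): 174+237 > 373 → valid
(280,398,630): 280+398 > 630 → valid
(68,119,183): 68+119 > 183 → valid
4 of the 6 triples form a triangle.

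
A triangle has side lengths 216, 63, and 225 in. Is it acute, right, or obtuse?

right

Compare the square of the longest side to the sum of squares of the other two: 63² + 216² = 50625 = 225².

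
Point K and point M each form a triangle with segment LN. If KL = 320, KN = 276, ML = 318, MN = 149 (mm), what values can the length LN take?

169 < LN < 467

From triangle KLN: |320 − 276| < LN < 320 + 276, i.e. 44 < LN < 596.
From triangle MLN: 169 < LN < 467.
Both must hold, so LN lies in the intersection.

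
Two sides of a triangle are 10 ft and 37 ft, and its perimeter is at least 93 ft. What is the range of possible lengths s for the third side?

46 ≤ s < 47

Triangle inequality alone gives 27 < s < 47.
The perimeter condition gives s ≥ 93 − 10 − 37 = 46.
Intersecting the two: 46 ≤ s < 47.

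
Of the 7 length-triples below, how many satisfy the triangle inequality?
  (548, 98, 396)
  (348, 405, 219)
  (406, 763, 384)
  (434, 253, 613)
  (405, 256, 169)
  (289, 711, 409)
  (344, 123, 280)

(98,396,548): 98+396 ≤ 548 → not valid
(219,348,405): 219+348 > 405 → valid
(384,406,763): 384+406 > 763 → valid
(253,434,613): 253+434 > 613 → valid
(169,256,405): 169+256 > 405 → valid
(289,409,711): 289+409 ≤ 711 → not valid
(123,280,344): 123+280 > 344 → valid
5 of the 7 triples form a triangle.

5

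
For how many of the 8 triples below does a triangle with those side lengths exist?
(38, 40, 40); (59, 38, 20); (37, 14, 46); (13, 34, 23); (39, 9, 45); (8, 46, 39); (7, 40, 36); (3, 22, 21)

7

(38,40,40): 38+40 > 40 → valid
(20,38,59): 20+38 ≤ 59 → not valid
(14,37,46): 14+37 > 46 → valid
(13,23,34): 13+23 > 34 → valid
(9,39,45): 9+39 > 45 → valid
(8,39,46): 8+39 > 46 → valid
(7,36,40): 7+36 > 40 → valid
(3,21,22): 3+21 > 22 → valid
7 of the 8 triples form a triangle.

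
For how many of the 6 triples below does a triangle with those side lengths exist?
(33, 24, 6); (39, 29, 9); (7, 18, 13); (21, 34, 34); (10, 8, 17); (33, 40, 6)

3

(6,24,33): 6+24 ≤ 33 → not valid
(9,29,39): 9+29 ≤ 39 → not valid
(7,13,18): 7+13 > 18 → valid
(21,34,34): 21+34 > 34 → valid
(8,10,17): 8+10 > 17 → valid
(6,33,40): 6+33 ≤ 40 → not valid
3 of the 6 triples form a triangle.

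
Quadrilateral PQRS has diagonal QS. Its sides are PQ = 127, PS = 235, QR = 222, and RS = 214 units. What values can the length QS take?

108 < QS < 362

From triangle PQS: |127 − 235| < QS < 127 + 235, i.e. 108 < QS < 362.
From triangle RQS: 8 < QS < 436.
Both must hold, so QS lies in the intersection.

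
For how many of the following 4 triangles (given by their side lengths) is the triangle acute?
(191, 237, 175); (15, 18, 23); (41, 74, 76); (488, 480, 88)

(191,237,175): 175²+191² = 67106 > 56169 = 237² → acute
(15,18,23): 15²+18² = 549 > 529 = 23² → acute
(41,74,76): 41²+74² = 7157 > 5776 = 76² → acute
(488,480,88): 88²+480² = 238144 = 488² → right
3 of the 4 are acute.

3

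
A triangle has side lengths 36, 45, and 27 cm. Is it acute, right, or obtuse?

Compare the square of the longest side to the sum of squares of the other two: 27² + 36² = 2025 = 45².

right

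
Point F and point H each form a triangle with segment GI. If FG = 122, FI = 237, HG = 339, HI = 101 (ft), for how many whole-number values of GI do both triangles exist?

120

From triangle FGI: 115 < GI < 359.
From triangle HGI: 238 < GI < 440.
Intersection: 238 < GI < 359, so integers 239 through 358: 120 values.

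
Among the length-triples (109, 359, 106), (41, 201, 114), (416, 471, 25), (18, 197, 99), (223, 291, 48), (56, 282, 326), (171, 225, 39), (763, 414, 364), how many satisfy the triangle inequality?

(106,109,359): 106+109 ≤ 359 → not valid
(41,114,201): 41+114 ≤ 201 → not valid
(25,416,471): 25+416 ≤ 471 → not valid
(18,99,197): 18+99 ≤ 197 → not valid
(48,223,291): 48+223 ≤ 291 → not valid
(56,282,326): 56+282 > 326 → valid
(39,171,225): 39+171 ≤ 225 → not valid
(364,414,763): 364+414 > 763 → valid
2 of the 8 triples form a triangle.

2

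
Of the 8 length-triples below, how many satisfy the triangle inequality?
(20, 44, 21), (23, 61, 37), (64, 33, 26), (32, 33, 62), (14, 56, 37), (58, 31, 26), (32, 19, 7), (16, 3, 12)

1

(20,21,44): 20+21 ≤ 44 → not valid
(23,37,61): 23+37 ≤ 61 → not valid
(26,33,64): 26+33 ≤ 64 → not valid
(32,33,62): 32+33 > 62 → valid
(14,37,56): 14+37 ≤ 56 → not valid
(26,31,58): 26+31 ≤ 58 → not valid
(7,19,32): 7+19 ≤ 32 → not valid
(3,12,16): 3+12 ≤ 16 → not valid
1 of the 8 triples forms a triangle.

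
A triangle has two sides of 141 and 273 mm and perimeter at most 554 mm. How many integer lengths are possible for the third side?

8

Triangle inequality: 132 < x < 414. Perimeter ≤ 554 gives x ≤ 554 − 141 − 273 = 140.
So 132 < x ≤ 140; integers 133 through 140: 8 values.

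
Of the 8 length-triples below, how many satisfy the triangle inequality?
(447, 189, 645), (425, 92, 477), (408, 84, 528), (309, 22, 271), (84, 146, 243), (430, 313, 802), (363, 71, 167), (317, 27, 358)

(189,447,645): 189+447 ≤ 645 → not valid
(92,425,477): 92+425 > 477 → valid
(84,408,528): 84+408 ≤ 528 → not valid
(22,271,309): 22+271 ≤ 309 → not valid
(84,146,243): 84+146 ≤ 243 → not valid
(313,430,802): 313+430 ≤ 802 → not valid
(71,167,363): 71+167 ≤ 363 → not valid
(27,317,358): 27+317 ≤ 358 → not valid
1 of the 8 triples forms a triangle.

1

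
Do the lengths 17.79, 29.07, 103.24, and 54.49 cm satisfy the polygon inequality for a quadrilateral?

No

For a quadrilateral, each side must be shorter than the sum of the others.
Here the longest side is 103.24, but the remaining 3 sides sum to only 101.35.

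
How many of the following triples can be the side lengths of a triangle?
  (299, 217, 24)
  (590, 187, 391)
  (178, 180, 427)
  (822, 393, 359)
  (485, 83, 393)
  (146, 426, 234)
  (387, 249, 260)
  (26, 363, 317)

1

(24,217,299): 24+217 ≤ 299 → not valid
(187,391,590): 187+391 ≤ 590 → not valid
(178,180,427): 178+180 ≤ 427 → not valid
(359,393,822): 359+393 ≤ 822 → not valid
(83,393,485): 83+393 ≤ 485 → not valid
(146,234,426): 146+234 ≤ 426 → not valid
(249,260,387): 249+260 > 387 → valid
(26,317,363): 26+317 ≤ 363 → not valid
1 of the 8 triples forms a triangle.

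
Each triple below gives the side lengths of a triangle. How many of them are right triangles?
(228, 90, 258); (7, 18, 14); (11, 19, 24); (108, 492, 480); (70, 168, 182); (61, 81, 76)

(228,90,258): 90²+228² = 60084 < 66564 = 258² → obtuse
(7,18,14): 7²+14² = 245 < 324 = 18² → obtuse
(11,19,24): 11²+19² = 482 < 576 = 24² → obtuse
(108,492,480): 108²+480² = 242064 = 492² → right
(70,168,182): 70²+168² = 33124 = 182² → right
(61,81,76): 61²+76² = 9497 > 6561 = 81² → acute
2 of the 6 are right.

2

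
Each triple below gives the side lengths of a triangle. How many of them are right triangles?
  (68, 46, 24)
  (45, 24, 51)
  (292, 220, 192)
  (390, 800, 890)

(68,46,24): 24²+46² = 2692 < 4624 = 68² → obtuse
(45,24,51): 24²+45² = 2601 = 51² → right
(292,220,192): 192²+220² = 85264 = 292² → right
(390,800,890): 390²+800² = 792100 = 890² → right
3 of the 4 are right.

3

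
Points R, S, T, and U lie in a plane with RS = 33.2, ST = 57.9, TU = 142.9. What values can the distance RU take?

51.8 ≤ RU ≤ 234.0

The maximum is all hops collinear in one direction: 33.2 + 57.9 + 142.9 = 234.0.
The longest hop is 142.9; the others sum to 91.1. Folding the others back against it leaves at least 142.9 − 91.1 = 51.8.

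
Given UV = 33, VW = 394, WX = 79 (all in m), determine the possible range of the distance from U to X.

The maximum is all hops collinear in one direction: 33 + 394 + 79 = 506.
The longest hop is 394; the others sum to 112. Folding the others back against it leaves at least 394 − 112 = 282.

282 ≤ UX ≤ 506 m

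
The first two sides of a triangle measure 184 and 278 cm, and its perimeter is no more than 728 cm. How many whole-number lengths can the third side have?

172

Triangle inequality: 94 < x < 462. Perimeter ≤ 728 gives x ≤ 728 − 184 − 278 = 266.
So 94 < x ≤ 266; integers 95 through 266: 172 values.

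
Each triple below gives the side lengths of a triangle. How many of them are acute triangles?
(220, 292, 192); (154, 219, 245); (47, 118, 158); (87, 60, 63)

1

(220,292,192): 192²+220² = 85264 = 292² → right
(154,219,245): 154²+219² = 71677 > 60025 = 245² → acute
(47,118,158): 47²+118² = 16133 < 24964 = 158² → obtuse
(87,60,63): 60²+63² = 7569 = 87² → right
1 of the 4 is acute.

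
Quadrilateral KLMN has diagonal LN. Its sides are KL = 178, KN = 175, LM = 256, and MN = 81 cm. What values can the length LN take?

From triangle KLN: |178 − 175| < LN < 178 + 175, i.e. 3 < LN < 353.
From triangle MLN: 175 < LN < 337.
Both must hold, so LN lies in the intersection.

175 < LN < 337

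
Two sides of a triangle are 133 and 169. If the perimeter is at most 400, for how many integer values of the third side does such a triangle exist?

Triangle inequality: 36 < x < 302. Perimeter ≤ 400 gives x ≤ 400 − 133 − 169 = 98.
So 36 < x ≤ 98; integers 37 through 98: 62 values.

62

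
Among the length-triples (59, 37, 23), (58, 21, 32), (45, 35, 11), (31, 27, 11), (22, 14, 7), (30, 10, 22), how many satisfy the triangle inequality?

4

(23,37,59): 23+37 > 59 → valid
(21,32,58): 21+32 ≤ 58 → not valid
(11,35,45): 11+35 > 45 → valid
(11,27,31): 11+27 > 31 → valid
(7,14,22): 7+14 ≤ 22 → not valid
(10,22,30): 10+22 > 30 → valid
4 of the 6 triples form a triangle.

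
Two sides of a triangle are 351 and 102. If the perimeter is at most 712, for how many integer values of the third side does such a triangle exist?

10

Triangle inequality: 249 < x < 453. Perimeter ≤ 712 gives x ≤ 712 − 351 − 102 = 259.
So 249 < x ≤ 259; integers 250 through 259: 10 values.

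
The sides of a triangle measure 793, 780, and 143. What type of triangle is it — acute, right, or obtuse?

right

Compare the square of the longest side to the sum of squares of the other two: 143² + 780² = 628849 = 793².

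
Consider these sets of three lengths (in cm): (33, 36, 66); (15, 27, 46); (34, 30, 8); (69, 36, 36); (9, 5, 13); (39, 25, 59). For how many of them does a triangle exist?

5

(33,36,66): 33+36 > 66 → valid
(15,27,46): 15+27 ≤ 46 → not valid
(8,30,34): 8+30 > 34 → valid
(36,36,69): 36+36 > 69 → valid
(5,9,13): 5+9 > 13 → valid
(25,39,59): 25+39 > 59 → valid
5 of the 6 triples form a triangle.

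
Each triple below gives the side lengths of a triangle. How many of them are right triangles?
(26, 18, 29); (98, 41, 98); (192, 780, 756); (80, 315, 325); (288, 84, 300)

3

(26,18,29): 18²+26² = 1000 > 841 = 29² → acute
(98,41,98): 41²+98² = 11285 > 9604 = 98² → acute
(192,780,756): 192²+756² = 608400 = 780² → right
(80,315,325): 80²+315² = 105625 = 325² → right
(288,84,300): 84²+288² = 90000 = 300² → right
3 of the 5 are right.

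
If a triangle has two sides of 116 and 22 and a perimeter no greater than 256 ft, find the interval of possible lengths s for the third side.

Triangle inequality alone gives 94 < s < 138.
The perimeter condition gives s ≤ 256 − 116 − 22 = 118.
Intersecting the two: 94 < s ≤ 118.

94 < s ≤ 118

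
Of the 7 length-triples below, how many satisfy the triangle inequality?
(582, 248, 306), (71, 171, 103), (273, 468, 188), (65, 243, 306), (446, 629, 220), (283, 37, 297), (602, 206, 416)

(248,306,582): 248+306 ≤ 582 → not valid
(71,103,171): 71+103 > 171 → valid
(188,273,468): 188+273 ≤ 468 → not valid
(65,243,306): 65+243 > 306 → valid
(220,446,629): 220+446 > 629 → valid
(37,283,297): 37+283 > 297 → valid
(206,416,602): 206+416 > 602 → valid
5 of the 7 triples form a triangle.

5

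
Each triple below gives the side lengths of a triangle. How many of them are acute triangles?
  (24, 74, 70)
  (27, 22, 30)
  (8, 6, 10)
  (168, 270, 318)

1

(24,74,70): 24²+70² = 5476 = 74² → right
(27,22,30): 22²+27² = 1213 > 900 = 30² → acute
(8,6,10): 6²+8² = 100 = 10² → right
(168,270,318): 168²+270² = 101124 = 318² → right
1 of the 4 is acute.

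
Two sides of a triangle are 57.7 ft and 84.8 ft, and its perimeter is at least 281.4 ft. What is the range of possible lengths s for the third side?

Triangle inequality alone gives 27.1 < s < 142.5.
The perimeter condition gives s ≥ 281.4 − 57.7 − 84.8 = 138.9.
Intersecting the two: 138.9 ≤ s < 142.5.

138.9 ≤ s < 142.5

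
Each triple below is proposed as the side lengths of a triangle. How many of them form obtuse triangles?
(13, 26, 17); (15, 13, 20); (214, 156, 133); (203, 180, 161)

3

(13,26,17): 13²+17² = 458 < 676 = 26² → obtuse
(15,13,20): 13²+15² = 394 < 400 = 20² → obtuse
(214,156,133): 133²+156² = 42025 < 45796 = 214² → obtuse
(203,180,161): 161²+180² = 58321 > 41209 = 203² → acute
3 of the 4 are obtuse.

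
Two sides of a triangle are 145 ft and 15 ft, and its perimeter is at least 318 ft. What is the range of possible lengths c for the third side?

158 ≤ c < 160 ft

Triangle inequality alone gives 130 < c < 160.
The perimeter condition gives c ≥ 318 − 145 − 15 = 158.
Intersecting the two: 158 ≤ c < 160.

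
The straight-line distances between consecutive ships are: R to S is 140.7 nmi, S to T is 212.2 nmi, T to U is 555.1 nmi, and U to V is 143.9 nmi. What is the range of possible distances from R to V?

58.3 ≤ RV ≤ 1051.9 nmi

The maximum is all hops collinear in one direction: 140.7 + 212.2 + 555.1 + 143.9 = 1051.9.
The longest hop is 555.1; the others sum to 496.8. Folding the others back against it leaves at least 555.1 − 496.8 = 58.3.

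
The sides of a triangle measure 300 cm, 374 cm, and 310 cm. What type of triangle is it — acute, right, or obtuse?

acute

Compare the square of the longest side to the sum of squares of the other two: 300² + 310² = 186100 > 139876 = 374².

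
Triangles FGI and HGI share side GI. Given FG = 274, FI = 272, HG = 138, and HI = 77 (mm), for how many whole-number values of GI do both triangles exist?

153

From triangle FGI: 2 < GI < 546.
From triangle HGI: 61 < GI < 215.
Intersection: 61 < GI < 215, so integers 62 through 214: 153 values.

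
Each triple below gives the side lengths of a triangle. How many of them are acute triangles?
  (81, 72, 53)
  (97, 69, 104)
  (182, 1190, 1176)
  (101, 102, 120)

(81,72,53): 53²+72² = 7993 > 6561 = 81² → acute
(97,69,104): 69²+97² = 14170 > 10816 = 104² → acute
(182,1190,1176): 182²+1176² = 1416100 = 1190² → right
(101,102,120): 101²+102² = 20605 > 14400 = 120² → acute
3 of the 4 are acute.

3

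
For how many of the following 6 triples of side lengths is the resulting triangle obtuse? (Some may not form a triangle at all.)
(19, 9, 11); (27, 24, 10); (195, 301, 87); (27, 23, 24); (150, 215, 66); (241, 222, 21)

4

(19,9,11): 9²+11² = 202 < 361 = 19² → obtuse
(27,24,10): 10²+24² = 676 < 729 = 27² → obtuse
(195,301,87): 87+195 ≤ 301, not a triangle
(27,23,24): 23²+24² = 1105 > 729 = 27² → acute
(150,215,66): 66²+150² = 26856 < 46225 = 215² → obtuse
(241,222,21): 21²+222² = 49725 < 58081 = 241² → obtuse
4 of the 6 are obtuse.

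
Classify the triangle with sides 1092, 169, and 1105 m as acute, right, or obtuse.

Compare the square of the longest side to the sum of squares of the other two: 169² + 1092² = 1221025 = 1105².

right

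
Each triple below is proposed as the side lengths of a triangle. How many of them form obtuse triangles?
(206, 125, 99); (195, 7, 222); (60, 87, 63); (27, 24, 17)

(206,125,99): 99²+125² = 25426 < 42436 = 206² → obtuse
(195,7,222): 7+195 ≤ 222, not a triangle
(60,87,63): 60²+63² = 7569 = 87² → right
(27,24,17): 17²+24² = 865 > 729 = 27² → acute
1 of the 4 is obtuse.

1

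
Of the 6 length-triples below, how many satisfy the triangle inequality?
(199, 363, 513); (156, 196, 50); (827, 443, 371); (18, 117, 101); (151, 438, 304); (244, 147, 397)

4

(199,363,513): 199+363 > 513 → valid
(50,156,196): 50+156 > 196 → valid
(371,443,827): 371+443 ≤ 827 → not valid
(18,101,117): 18+101 > 117 → valid
(151,304,438): 151+304 > 438 → valid
(147,244,397): 147+244 ≤ 397 → not valid
4 of the 6 triples form a triangle.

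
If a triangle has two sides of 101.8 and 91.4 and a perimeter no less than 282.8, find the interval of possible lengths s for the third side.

Triangle inequality alone gives 10.4 < s < 193.2.
The perimeter condition gives s ≥ 282.8 − 101.8 − 91.4 = 89.6.
Intersecting the two: 89.6 ≤ s < 193.2.

89.6 ≤ s < 193.2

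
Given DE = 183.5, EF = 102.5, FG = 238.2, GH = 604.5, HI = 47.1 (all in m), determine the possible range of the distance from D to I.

33.2 ≤ DI ≤ 1175.8 m

The maximum is all hops collinear in one direction: 183.5 + 102.5 + 238.2 + 604.5 + 47.1 = 1175.8.
The longest hop is 604.5; the others sum to 571.3. Folding the others back against it leaves at least 604.5 − 571.3 = 33.2.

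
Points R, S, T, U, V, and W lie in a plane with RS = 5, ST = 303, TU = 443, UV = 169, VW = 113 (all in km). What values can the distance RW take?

The maximum is all hops collinear in one direction: 5 + 303 + 443 + 169 + 113 = 1033.
The longest hop is 443; the others sum to 590. Since 443 ≤ 590, the path can fold back on itself completely, so the minimum distance is 0.

0 ≤ RW ≤ 1033 km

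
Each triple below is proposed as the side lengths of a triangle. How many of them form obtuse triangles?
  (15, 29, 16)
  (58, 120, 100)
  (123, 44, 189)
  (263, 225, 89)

(15,29,16): 15²+16² = 481 < 841 = 29² → obtuse
(58,120,100): 58²+100² = 13364 < 14400 = 120² → obtuse
(123,44,189): 44+123 ≤ 189, not a triangle
(263,225,89): 89²+225² = 58546 < 69169 = 263² → obtuse
3 of the 4 are obtuse.

3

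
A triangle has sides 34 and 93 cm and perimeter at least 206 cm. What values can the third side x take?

79 ≤ x < 127

Triangle inequality alone gives 59 < x < 127.
The perimeter condition gives x ≥ 206 − 34 − 93 = 79.
Intersecting the two: 79 ≤ x < 127.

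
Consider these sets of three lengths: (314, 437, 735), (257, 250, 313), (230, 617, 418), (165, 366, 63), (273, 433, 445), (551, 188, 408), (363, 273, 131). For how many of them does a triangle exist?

(314,437,735): 314+437 > 735 → valid
(250,257,313): 250+257 > 313 → valid
(230,418,617): 230+418 > 617 → valid
(63,165,366): 63+165 ≤ 366 → not valid
(273,433,445): 273+433 > 445 → valid
(188,408,551): 188+408 > 551 → valid
(131,273,363): 131+273 > 363 → valid
6 of the 7 triples form a triangle.

6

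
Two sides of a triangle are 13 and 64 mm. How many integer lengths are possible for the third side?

The third side lies in the open interval (51, 77).
Integers from 52 to 76 inclusive: 76 − 52 + 1 = 25.

25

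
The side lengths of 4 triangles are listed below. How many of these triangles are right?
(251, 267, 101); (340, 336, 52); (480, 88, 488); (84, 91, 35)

3

(251,267,101): 101²+251² = 73202 > 71289 = 267² → acute
(340,336,52): 52²+336² = 115600 = 340² → right
(480,88,488): 88²+480² = 238144 = 488² → right
(84,91,35): 35²+84² = 8281 = 91² → right
3 of the 4 are right.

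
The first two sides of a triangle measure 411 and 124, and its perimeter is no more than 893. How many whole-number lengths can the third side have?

Triangle inequality: 287 < x < 535. Perimeter ≤ 893 gives x ≤ 893 − 411 − 124 = 358.
So 287 < x ≤ 358; integers 288 through 358: 71 values.

71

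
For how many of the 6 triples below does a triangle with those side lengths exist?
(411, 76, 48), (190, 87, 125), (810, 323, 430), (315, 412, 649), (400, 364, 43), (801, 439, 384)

(48,76,411): 48+76 ≤ 411 → not valid
(87,125,190): 87+125 > 190 → valid
(323,430,810): 323+430 ≤ 810 → not valid
(315,412,649): 315+412 > 649 → valid
(43,364,400): 43+364 > 400 → valid
(384,439,801): 384+439 > 801 → valid
4 of the 6 triples form a triangle.

4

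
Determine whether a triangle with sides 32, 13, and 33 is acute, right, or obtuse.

acute

Compare the square of the longest side to the sum of squares of the other two: 13² + 32² = 1193 > 1089 = 33².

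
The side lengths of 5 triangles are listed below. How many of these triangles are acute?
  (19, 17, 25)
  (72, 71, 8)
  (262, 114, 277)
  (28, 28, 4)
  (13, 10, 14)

(19,17,25): 17²+19² = 650 > 625 = 25² → acute
(72,71,8): 8²+71² = 5105 < 5184 = 72² → obtuse
(262,114,277): 114²+262² = 81640 > 76729 = 277² → acute
(28,28,4): 4²+28² = 800 > 784 = 28² → acute
(13,10,14): 10²+13² = 269 > 196 = 14² → acute
4 of the 5 are acute.

4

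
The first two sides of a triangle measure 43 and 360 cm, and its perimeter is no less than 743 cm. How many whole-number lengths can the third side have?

Triangle inequality: 317 < x < 403. Perimeter ≥ 743 gives x ≥ 743 − 43 − 360 = 340.
So 340 ≤ x < 403; integers 340 through 402: 63 values.

63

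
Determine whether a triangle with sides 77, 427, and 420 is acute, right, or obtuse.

right

Compare the square of the longest side to the sum of squares of the other two: 77² + 420² = 182329 = 427².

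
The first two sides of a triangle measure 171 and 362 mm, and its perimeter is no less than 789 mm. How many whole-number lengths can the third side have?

Triangle inequality: 191 < x < 533. Perimeter ≥ 789 gives x ≥ 789 − 171 − 362 = 256.
So 256 ≤ x < 533; integers 256 through 532: 277 values.

277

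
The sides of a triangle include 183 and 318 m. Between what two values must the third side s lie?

By the triangle inequality, s must be less than 183 + 318 = 501 and greater than |183 − 318| = 135.

135 < s < 501 (m)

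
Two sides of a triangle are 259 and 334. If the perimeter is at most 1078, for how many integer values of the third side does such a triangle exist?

Triangle inequality: 75 < x < 593. Perimeter ≤ 1078 gives x ≤ 1078 − 259 − 334 = 485.
So 75 < x ≤ 485; integers 76 through 485: 410 values.

410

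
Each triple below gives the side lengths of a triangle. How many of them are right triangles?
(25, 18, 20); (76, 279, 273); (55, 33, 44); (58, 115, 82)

(25,18,20): 18²+20² = 724 > 625 = 25² → acute
(76,279,273): 76²+273² = 80305 > 77841 = 279² → acute
(55,33,44): 33²+44² = 3025 = 55² → right
(58,115,82): 58²+82² = 10088 < 13225 = 115² → obtuse
1 of the 4 is right.

1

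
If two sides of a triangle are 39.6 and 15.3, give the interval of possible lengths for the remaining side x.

By the triangle inequality, x must be less than 39.6 + 15.3 = 54.9 and greater than |39.6 − 15.3| = 24.3.

24.3 < x < 54.9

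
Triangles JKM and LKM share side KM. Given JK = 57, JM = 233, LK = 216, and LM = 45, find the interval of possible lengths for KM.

176 < KM < 261

From triangle JKM: |57 − 233| < KM < 57 + 233, i.e. 176 < KM < 290.
From triangle LKM: 171 < KM < 261.
Both must hold, so KM lies in the intersection.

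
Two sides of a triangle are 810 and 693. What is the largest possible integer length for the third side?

The third side must be strictly less than 810 + 693 = 1503.
The largest integer below 1503 is 1502.

1502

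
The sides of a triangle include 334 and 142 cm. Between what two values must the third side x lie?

By the triangle inequality, x must be less than 334 + 142 = 476 and greater than |334 − 142| = 192.

192 < x < 476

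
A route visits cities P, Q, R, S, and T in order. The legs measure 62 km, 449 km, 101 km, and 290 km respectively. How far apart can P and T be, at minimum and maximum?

0 ≤ PT ≤ 902 km

The maximum is all hops collinear in one direction: 62 + 449 + 101 + 290 = 902.
The longest hop is 449; the others sum to 453. Since 449 ≤ 453, the path can fold back on itself completely, so the minimum distance is 0.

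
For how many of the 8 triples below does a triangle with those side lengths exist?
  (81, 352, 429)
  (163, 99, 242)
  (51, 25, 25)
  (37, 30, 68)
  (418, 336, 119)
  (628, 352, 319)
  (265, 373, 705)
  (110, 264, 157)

(81,352,429): 81+352 > 429 → valid
(99,163,242): 99+163 > 242 → valid
(25,25,51): 25+25 ≤ 51 → not valid
(30,37,68): 30+37 ≤ 68 → not valid
(119,336,418): 119+336 > 418 → valid
(319,352,628): 319+352 > 628 → valid
(265,373,705): 265+373 ≤ 705 → not valid
(110,157,264): 110+157 > 264 → valid
5 of the 8 triples form a triangle.

5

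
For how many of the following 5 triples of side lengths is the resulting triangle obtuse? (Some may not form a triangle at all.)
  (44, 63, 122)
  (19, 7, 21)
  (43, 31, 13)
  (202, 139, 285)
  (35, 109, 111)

3

(44,63,122): 44+63 ≤ 122, not a triangle
(19,7,21): 7²+19² = 410 < 441 = 21² → obtuse
(43,31,13): 13²+31² = 1130 < 1849 = 43² → obtuse
(202,139,285): 139²+202² = 60125 < 81225 = 285² → obtuse
(35,109,111): 35²+109² = 13106 > 12321 = 111² → acute
3 of the 5 are obtuse.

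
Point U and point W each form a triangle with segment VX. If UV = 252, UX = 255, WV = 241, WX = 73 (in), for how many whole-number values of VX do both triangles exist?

From triangle UVX: 3 < VX < 507.
From triangle WVX: 168 < VX < 314.
Intersection: 168 < VX < 314, so integers 169 through 313: 145 values.

145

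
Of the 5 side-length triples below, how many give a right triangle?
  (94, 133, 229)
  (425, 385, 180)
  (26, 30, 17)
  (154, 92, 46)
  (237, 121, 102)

(94,133,229): 94+133 ≤ 229, not a triangle
(425,385,180): 180²+385² = 180625 = 425² → right
(26,30,17): 17²+26² = 965 > 900 = 30² → acute
(154,92,46): 46+92 ≤ 154, not a triangle
(237,121,102): 102+121 ≤ 237, not a triangle
1 of the 5 is right.

1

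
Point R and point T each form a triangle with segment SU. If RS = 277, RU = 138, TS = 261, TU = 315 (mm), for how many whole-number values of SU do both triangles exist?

From triangle RSU: 139 < SU < 415.
From triangle TSU: 54 < SU < 576.
Intersection: 139 < SU < 415, so integers 140 through 414: 275 values.

275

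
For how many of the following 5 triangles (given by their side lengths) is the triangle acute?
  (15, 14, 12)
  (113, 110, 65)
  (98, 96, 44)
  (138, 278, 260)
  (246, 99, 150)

(15,14,12): 12²+14² = 340 > 225 = 15² → acute
(113,110,65): 65²+110² = 16325 > 12769 = 113² → acute
(98,96,44): 44²+96² = 11152 > 9604 = 98² → acute
(138,278,260): 138²+260² = 86644 > 77284 = 278² → acute
(246,99,150): 99²+150² = 32301 < 60516 = 246² → obtuse
4 of the 5 are acute.

4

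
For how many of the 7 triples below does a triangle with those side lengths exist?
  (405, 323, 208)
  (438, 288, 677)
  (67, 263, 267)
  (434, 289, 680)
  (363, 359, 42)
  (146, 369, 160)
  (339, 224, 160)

6

(208,323,405): 208+323 > 405 → valid
(288,438,677): 288+438 > 677 → valid
(67,263,267): 67+263 > 267 → valid
(289,434,680): 289+434 > 680 → valid
(42,359,363): 42+359 > 363 → valid
(146,160,369): 146+160 ≤ 369 → not valid
(160,224,339): 160+224 > 339 → valid
6 of the 7 triples form a triangle.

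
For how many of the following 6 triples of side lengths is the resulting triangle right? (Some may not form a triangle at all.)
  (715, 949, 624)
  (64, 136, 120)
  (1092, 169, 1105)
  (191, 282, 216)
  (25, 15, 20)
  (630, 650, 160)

(715,949,624): 624²+715² = 900601 = 949² → right
(64,136,120): 64²+120² = 18496 = 136² → right
(1092,169,1105): 169²+1092² = 1221025 = 1105² → right
(191,282,216): 191²+216² = 83137 > 79524 = 282² → acute
(25,15,20): 15²+20² = 625 = 25² → right
(630,650,160): 160²+630² = 422500 = 650² → right
5 of the 6 are right.

5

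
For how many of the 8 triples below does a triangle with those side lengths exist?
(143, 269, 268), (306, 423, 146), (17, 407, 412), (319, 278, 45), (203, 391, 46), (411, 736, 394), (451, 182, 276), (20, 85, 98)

7

(143,268,269): 143+268 > 269 → valid
(146,306,423): 146+306 > 423 → valid
(17,407,412): 17+407 > 412 → valid
(45,278,319): 45+278 > 319 → valid
(46,203,391): 46+203 ≤ 391 → not valid
(394,411,736): 394+411 > 736 → valid
(182,276,451): 182+276 > 451 → valid
(20,85,98): 20+85 > 98 → valid
7 of the 8 triples form a triangle.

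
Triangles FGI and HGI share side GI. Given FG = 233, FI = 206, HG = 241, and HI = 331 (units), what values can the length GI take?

From triangle FGI: |233 − 206| < GI < 233 + 206, i.e. 27 < GI < 439.
From triangle HGI: 90 < GI < 572.
Both must hold, so GI lies in the intersection.

90 < GI < 439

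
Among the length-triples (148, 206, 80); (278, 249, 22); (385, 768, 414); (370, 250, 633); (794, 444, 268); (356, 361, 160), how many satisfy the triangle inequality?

(80,148,206): 80+148 > 206 → valid
(22,249,278): 22+249 ≤ 278 → not valid
(385,414,768): 385+414 > 768 → valid
(250,370,633): 250+370 ≤ 633 → not valid
(268,444,794): 268+444 ≤ 794 → not valid
(160,356,361): 160+356 > 361 → valid
3 of the 6 triples form a triangle.

3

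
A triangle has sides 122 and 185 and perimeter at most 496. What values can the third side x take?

Triangle inequality alone gives 63 < x < 307.
The perimeter condition gives x ≤ 496 − 122 − 185 = 189.
Intersecting the two: 63 < x ≤ 189.

63 < x ≤ 189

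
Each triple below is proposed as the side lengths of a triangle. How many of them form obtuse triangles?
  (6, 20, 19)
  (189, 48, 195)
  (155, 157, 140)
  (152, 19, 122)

(6,20,19): 6²+19² = 397 < 400 = 20² → obtuse
(189,48,195): 48²+189² = 38025 = 195² → right
(155,157,140): 140²+155² = 43625 > 24649 = 157² → acute
(152,19,122): 19+122 ≤ 152, not a triangle
1 of the 4 is obtuse.

1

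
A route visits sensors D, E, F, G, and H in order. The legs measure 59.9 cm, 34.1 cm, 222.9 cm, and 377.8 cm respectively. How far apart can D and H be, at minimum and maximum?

60.9 ≤ DH ≤ 694.7 cm

The maximum is all hops collinear in one direction: 59.9 + 34.1 + 222.9 + 377.8 = 694.7.
The longest hop is 377.8; the others sum to 316.9. Folding the others back against it leaves at least 377.8 − 316.9 = 60.9.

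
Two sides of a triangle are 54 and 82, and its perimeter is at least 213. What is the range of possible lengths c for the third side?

77 ≤ c < 136

Triangle inequality alone gives 28 < c < 136.
The perimeter condition gives c ≥ 213 − 54 − 82 = 77.
Intersecting the two: 77 ≤ c < 136.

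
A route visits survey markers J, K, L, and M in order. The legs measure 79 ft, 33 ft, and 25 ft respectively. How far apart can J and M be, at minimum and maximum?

The maximum is all hops collinear in one direction: 79 + 33 + 25 = 137.
The longest hop is 79; the others sum to 58. Folding the others back against it leaves at least 79 − 58 = 21.

21 ≤ JM ≤ 137 ft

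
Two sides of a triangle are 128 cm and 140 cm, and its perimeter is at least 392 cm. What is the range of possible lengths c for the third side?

124 ≤ c < 268 cm

Triangle inequality alone gives 12 < c < 268.
The perimeter condition gives c ≥ 392 − 128 − 140 = 124.
Intersecting the two: 124 ≤ c < 268.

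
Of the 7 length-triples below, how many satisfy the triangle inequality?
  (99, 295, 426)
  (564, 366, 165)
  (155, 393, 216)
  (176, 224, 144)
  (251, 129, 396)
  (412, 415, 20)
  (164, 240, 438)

2

(99,295,426): 99+295 ≤ 426 → not valid
(165,366,564): 165+366 ≤ 564 → not valid
(155,216,393): 155+216 ≤ 393 → not valid
(144,176,224): 144+176 > 224 → valid
(129,251,396): 129+251 ≤ 396 → not valid
(20,412,415): 20+412 > 415 → valid
(164,240,438): 164+240 ≤ 438 → not valid
2 of the 7 triples form a triangle.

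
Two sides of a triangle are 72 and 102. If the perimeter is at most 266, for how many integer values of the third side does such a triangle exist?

62

Triangle inequality: 30 < x < 174. Perimeter ≤ 266 gives x ≤ 266 − 72 − 102 = 92.
So 30 < x ≤ 92; integers 31 through 92: 62 values.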